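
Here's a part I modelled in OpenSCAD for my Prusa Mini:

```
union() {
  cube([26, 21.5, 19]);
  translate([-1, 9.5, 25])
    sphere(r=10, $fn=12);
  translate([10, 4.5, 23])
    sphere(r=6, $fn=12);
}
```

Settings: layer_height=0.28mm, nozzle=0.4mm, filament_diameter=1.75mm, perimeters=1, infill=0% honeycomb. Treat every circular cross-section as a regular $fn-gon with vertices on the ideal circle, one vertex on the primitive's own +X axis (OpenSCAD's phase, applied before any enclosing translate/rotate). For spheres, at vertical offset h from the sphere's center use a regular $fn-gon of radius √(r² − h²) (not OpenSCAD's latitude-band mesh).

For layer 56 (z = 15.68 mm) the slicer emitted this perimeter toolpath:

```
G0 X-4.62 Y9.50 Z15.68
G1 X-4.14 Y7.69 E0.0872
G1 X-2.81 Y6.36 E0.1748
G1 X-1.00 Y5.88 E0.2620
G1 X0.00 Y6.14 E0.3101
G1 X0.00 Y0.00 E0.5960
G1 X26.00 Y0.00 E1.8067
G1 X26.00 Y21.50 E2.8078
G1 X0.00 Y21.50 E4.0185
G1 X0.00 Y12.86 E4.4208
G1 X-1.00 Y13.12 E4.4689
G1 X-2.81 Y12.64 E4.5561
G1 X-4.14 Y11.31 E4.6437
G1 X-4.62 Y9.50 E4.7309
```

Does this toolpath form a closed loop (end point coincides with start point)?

Start point (G0): (-4.62, 9.50). End point (last G1): the path returns to the start — closed.

yes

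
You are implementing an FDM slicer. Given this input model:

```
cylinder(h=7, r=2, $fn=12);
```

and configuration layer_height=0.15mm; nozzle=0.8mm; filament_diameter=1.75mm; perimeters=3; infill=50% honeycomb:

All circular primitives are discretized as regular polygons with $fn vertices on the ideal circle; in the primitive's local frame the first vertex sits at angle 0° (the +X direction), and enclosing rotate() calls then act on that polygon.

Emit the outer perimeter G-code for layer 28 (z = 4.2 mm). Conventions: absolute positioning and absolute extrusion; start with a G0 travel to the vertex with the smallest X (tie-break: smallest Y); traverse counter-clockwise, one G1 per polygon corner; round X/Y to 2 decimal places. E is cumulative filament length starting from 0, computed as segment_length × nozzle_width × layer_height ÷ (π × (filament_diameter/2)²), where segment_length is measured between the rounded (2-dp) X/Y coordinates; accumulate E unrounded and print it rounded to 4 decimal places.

At z = 4.2 mm: the cylinder: section is a regular 12-gon, circumradius r=2. The outline is a single polygon with 12 vertices. Extrusion per mm of travel: 0.8 × 0.15 / (π × 0.875²) = 0.049890. Accumulating E over each segment gives final E = 0.6194.

G0 X-2.00 Y0.00 Z4.20
G1 X-1.73 Y-1.00 E0.0517
G1 X-1.00 Y-1.73 E0.1032
G1 X0.00 Y-2.00 E0.1549
G1 X1.00 Y-1.73 E0.2065
G1 X1.73 Y-1.00 E0.2580
G1 X2.00 Y0.00 E0.3097
G1 X1.73 Y1.00 E0.3614
G1 X1.00 Y1.73 E0.4129
G1 X0.00 Y2.00 E0.4646
G1 X-1.00 Y1.73 E0.5163
G1 X-1.73 Y1.00 E0.5678
G1 X-2.00 Y0.00 E0.6194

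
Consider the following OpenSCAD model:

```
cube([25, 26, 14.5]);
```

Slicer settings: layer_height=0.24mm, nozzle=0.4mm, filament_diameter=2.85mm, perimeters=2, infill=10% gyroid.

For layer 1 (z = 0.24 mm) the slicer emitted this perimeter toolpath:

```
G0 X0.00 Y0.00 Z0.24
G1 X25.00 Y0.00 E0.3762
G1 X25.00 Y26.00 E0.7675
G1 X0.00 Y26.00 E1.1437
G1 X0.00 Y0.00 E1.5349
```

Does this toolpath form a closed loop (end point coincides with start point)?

yes

Start point (G0): (0.00, 0.00). End point (last G1): the path returns to the start — closed.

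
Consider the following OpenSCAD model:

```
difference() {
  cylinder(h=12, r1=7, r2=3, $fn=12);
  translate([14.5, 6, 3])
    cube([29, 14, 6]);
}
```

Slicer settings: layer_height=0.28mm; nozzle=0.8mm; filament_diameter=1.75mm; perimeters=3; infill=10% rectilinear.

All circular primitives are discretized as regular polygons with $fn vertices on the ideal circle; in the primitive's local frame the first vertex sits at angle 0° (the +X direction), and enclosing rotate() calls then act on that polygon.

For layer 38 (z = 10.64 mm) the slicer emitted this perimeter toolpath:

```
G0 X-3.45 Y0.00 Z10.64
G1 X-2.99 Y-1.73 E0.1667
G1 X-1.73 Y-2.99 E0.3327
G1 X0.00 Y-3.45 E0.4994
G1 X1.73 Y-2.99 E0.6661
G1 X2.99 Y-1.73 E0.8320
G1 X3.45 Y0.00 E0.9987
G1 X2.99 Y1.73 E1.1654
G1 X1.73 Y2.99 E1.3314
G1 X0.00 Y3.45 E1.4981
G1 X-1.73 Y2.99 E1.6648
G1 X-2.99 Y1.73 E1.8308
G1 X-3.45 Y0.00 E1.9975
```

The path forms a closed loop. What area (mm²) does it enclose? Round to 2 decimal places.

Apply the shoelace formula to the sequence of (X, Y) vertices; enclosed area = 35.77 mm².

35.77 mm²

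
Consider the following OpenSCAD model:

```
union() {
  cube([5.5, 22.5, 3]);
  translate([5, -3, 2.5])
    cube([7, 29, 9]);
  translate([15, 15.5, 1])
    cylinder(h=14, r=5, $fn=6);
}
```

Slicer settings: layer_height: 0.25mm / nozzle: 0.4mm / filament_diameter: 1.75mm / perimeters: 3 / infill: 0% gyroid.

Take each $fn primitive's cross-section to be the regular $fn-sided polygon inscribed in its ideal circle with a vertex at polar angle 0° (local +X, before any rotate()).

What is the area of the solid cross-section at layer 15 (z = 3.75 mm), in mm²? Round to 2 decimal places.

At z = 3.75 mm: the cube is not intersected at this z (z outside [0, 3]); the cube at (5, -3) (footprint 7×29) is included at this height (area 203.00 mm²); the r=5 cylinder at (15, 15.5) gives a regular 6-gon of circumradius 5 (constant along its height) (area = (6/2)·5.000²·sin(360°/6) = 64.95 mm²); Combining (union): the regions partially overlap — summed areas 267.95 mm² minus the doubly-counted overlap 6.93 mm² gives 261.02 mm² — area = 261.02 mm². Overall, the cross-section is a single solid region. Net area = 261.02 mm².

261.02 mm²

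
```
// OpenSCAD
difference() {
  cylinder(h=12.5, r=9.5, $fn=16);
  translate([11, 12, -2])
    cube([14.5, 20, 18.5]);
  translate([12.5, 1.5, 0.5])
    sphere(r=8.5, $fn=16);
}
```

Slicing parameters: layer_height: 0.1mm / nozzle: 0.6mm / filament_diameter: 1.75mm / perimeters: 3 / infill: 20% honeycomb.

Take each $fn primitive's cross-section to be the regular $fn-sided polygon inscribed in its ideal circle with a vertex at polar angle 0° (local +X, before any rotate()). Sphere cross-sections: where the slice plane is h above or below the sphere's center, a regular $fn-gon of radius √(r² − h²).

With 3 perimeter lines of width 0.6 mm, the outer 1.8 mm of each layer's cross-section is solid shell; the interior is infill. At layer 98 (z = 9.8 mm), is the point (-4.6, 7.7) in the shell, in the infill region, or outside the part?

shell

At z = 9.8 mm: the r=9.5 cylinder contributes a regular 16-gon of circumradius 9.5; the cube at (11, 12) (footprint 14.5×20) is included at this height; the sphere at (12.5, 1.5) is absent (|z−center|=9.300 > r=8.5); Subtracting the remaining from the first: starting from the r=9.5 cylinder, the 14.5×20 cube at (11, 12) misses the remaining region (no effect) — 1 connected region. Overall, the cross-section is a single solid region. The nearest boundary edge runs (-6.72, 6.72)→(-3.64, 8.78); distance from the point to it = 0.36 mm. The point is inside the cross-section, 0.36 mm from the nearest boundary — within the 1.8 mm shell band (3 × 0.6).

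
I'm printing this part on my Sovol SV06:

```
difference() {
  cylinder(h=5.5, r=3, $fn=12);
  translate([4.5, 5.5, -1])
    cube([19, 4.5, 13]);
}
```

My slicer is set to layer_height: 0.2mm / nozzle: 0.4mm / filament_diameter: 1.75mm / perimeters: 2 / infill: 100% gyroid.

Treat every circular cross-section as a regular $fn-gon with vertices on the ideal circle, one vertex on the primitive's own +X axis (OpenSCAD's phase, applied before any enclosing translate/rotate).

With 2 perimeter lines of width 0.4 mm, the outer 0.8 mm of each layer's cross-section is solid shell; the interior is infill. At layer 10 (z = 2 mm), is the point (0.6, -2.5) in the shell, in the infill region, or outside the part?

shell

At z = 2 mm: the r=3 cylinder gives a regular 12-gon of circumradius 3 (constant along its height); the cube at (4.5, 5.5) is present — its section is the full 19×4.5 rectangle; Taking the first minus the rest: starting from the r=3 cylinder, the 19×4.5 cube at (4.5, 5.5) misses the remaining region (no effect) — 1 connected region. Overall, the cross-section is a single solid region. The nearest boundary edge runs (1.50, -2.60)→(-0.00, -3.00); distance from the point to it = 0.33 mm. The point is inside the cross-section, 0.33 mm from the nearest boundary — within the 0.8 mm shell band (2 × 0.4).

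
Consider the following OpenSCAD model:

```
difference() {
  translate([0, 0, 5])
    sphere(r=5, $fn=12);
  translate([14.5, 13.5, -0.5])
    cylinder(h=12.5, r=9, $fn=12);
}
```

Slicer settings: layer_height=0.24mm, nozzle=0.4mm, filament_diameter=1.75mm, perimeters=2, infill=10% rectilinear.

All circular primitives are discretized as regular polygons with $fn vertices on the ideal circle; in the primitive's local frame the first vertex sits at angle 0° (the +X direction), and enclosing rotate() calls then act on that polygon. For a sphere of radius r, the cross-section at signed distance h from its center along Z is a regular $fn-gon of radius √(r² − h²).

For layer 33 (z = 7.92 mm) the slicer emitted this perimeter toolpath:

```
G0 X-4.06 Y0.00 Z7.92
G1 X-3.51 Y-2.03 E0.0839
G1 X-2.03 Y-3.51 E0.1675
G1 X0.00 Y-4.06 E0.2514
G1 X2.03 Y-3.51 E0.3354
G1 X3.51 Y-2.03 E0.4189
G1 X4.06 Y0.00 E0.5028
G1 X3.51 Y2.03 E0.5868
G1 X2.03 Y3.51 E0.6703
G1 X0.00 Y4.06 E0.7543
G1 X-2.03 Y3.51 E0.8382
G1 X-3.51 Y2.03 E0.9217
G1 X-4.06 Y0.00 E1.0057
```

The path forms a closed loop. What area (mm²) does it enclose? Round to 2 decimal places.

Apply the shoelace formula to the sequence of (X, Y) vertices; enclosed area = 49.37 mm².

49.37 mm²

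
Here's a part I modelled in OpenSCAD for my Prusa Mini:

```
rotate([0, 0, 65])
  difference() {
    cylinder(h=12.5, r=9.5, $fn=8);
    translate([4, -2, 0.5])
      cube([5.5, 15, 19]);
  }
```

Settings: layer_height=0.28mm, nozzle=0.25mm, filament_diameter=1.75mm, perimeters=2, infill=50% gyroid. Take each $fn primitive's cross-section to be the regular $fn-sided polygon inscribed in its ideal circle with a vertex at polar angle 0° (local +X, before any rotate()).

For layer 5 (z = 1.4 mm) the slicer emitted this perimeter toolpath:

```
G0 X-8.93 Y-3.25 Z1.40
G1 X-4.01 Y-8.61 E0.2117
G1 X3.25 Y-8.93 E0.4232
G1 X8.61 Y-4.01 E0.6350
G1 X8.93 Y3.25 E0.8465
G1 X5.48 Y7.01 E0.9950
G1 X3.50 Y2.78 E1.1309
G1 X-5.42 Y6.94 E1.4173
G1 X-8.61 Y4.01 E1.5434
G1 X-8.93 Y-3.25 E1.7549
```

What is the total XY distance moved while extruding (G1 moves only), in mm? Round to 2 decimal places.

60.30 mm

Sum the Euclidean lengths of each G1 segment: total = 60.30 mm.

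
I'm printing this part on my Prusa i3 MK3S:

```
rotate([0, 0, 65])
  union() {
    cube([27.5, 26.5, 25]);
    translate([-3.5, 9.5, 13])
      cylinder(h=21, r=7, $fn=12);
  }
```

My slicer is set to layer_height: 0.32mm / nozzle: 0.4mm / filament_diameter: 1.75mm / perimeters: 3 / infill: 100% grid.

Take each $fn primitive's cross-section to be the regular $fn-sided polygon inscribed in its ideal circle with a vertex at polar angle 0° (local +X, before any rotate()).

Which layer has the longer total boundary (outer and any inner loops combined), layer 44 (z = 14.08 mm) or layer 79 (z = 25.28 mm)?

Layer 44 (z = 14.08): the 27.5×26.5 cube contributes its full rectangle (perimeter 108.00 mm); the r=7 cylinder at (-3.5, 9.5) contributes a regular 12-gon of circumradius 7 (perimeter = 2·12·7.000·sin(180°/12) = 43.48 mm); Merging all regions: the regions partially overlap (shared area 27.78 mm²), so the edge portions inside another operand are dropped and the merged outline is re-measured after clipping — boundary = 124.86 mm; (whole slice rotated 65° about Z — lengths, areas and connectivity unchanged). So its perimeter = 124.86 mm. Layer 79 (z = 25.28): the cube is not intersected at this z (z outside [0, 25]); the r=7 cylinder at (-3.5, 9.5) contributes a regular 12-gon of circumradius 7 (perimeter = 2·12·7.000·sin(180°/12) = 43.48 mm); Combining (union): only the r=7 cylinder at (-3.5, 9.5) is present, so the union is just that shape — boundary = 43.48 mm; (rotated 65° about Z; rotation is an isometry so areas/perimeters/island counts are preserved). So its perimeter = 43.48 mm. Layer 44 is larger (124.86 vs 43.48 mm).

layer 44 (z = 14.08 mm)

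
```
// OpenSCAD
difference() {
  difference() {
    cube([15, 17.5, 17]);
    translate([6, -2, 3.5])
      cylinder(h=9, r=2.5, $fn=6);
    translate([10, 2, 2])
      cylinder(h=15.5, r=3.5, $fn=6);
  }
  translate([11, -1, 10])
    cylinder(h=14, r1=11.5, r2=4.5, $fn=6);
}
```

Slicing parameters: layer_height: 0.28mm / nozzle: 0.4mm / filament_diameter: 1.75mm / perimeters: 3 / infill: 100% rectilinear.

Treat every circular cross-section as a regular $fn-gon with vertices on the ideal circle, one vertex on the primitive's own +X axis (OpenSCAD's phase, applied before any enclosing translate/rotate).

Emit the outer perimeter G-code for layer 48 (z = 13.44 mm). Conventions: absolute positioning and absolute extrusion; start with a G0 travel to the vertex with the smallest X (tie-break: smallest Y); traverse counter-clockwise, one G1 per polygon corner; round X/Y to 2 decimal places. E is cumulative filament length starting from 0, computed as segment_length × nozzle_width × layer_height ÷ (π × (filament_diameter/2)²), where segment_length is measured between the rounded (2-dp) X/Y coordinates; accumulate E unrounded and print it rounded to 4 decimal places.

G0 X0.00 Y0.00 Z13.44
G1 X1.80 Y0.00 E0.0838
G1 X6.11 Y7.47 E0.4854
G1 X15.00 Y7.47 E0.8994
G1 X15.00 Y17.50 E1.3664
G1 X0.00 Y17.50 E2.0649
G1 X0.00 Y0.00 E2.8797

At z = 13.44 mm: the 15×17.5 cube contributes its full rectangle; the cylinder at (6, -2) is not intersected at this z (z outside [3.5, 12.5]); the cylinder at (10, 2): section is a regular 6-gon, circumradius r=3.5; After the difference (first − rest): starting from the 15×17.5 cube, the r=3.5 cylinder at (10, 2) partially overlaps it — only the 27.60 mm² overlap (of its 31.83 mm²) is removed, clipping the outline — 1 connected region; the cone at (11, -1) (r1=11.5→r2=4.5) has section circumradius 9.780 here — a regular 6-gon; After the difference (first − rest): starting from the result so far, the cone at (11, -1) partially overlaps it — only the 54.91 mm² overlap (of its 248.50 mm²) is removed, clipping the outline — 1 connected region. The outline is a single polygon with 6 vertices. Extrusion per mm of travel: 0.4 × 0.28 / (π × 0.875²) = 0.046564. Accumulating E over each segment gives final E = 2.8797.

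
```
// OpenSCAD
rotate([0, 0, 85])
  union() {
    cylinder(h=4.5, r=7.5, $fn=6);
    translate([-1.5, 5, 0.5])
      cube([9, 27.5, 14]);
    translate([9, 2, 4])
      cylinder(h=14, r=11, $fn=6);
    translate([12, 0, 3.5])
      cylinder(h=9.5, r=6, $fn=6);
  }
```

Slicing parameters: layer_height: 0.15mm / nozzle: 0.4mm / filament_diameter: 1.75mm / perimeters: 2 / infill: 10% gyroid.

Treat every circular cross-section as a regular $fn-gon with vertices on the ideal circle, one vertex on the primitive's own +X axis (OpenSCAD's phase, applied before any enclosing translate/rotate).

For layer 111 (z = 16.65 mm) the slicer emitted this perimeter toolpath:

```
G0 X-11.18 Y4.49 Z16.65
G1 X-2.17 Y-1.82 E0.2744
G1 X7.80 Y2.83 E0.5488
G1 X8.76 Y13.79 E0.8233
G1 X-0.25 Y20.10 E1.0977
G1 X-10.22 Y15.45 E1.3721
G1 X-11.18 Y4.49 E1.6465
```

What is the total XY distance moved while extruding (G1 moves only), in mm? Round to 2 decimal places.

Sum the Euclidean lengths of each G1 segment: total = 66.01 mm.

66.01 mm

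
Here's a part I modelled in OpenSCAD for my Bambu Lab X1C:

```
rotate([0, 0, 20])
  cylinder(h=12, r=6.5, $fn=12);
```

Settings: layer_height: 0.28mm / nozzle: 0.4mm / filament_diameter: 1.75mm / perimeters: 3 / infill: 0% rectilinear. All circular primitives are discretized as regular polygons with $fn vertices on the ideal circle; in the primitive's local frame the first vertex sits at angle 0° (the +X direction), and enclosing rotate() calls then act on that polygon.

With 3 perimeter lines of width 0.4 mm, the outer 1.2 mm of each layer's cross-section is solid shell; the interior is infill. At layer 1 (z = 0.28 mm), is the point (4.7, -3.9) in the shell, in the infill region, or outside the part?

At z = 0.28 mm: the r=6.5 cylinder contributes a regular 12-gon of circumradius 6.5; (whole slice rotated 20° about Z — lengths, areas and connectivity unchanged). Overall, the cross-section is a single solid region. Undo the 20° rotation: the query point maps to (3.083, -5.272) in the un-rotated model frame. The nearest boundary edge runs (3.25, -5.63)→(5.63, -3.25); distance from the point to it = 0.37 mm. The point is inside the cross-section, 0.37 mm from the nearest boundary — within the 1.2 mm shell band (3 × 0.4).

shell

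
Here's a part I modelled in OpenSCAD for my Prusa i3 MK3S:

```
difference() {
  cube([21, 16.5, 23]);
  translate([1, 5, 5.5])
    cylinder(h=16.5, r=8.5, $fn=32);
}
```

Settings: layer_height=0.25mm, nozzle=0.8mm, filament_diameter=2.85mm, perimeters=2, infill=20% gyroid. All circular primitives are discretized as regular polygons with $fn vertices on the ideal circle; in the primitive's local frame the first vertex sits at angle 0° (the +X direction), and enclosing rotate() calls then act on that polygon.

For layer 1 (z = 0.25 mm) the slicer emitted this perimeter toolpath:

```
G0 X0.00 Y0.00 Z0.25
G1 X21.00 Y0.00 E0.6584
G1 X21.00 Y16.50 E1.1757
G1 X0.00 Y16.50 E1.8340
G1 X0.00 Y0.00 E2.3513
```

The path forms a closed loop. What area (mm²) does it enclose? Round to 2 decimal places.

346.50 mm²

Apply the shoelace formula to the sequence of (X, Y) vertices; enclosed area = 346.50 mm².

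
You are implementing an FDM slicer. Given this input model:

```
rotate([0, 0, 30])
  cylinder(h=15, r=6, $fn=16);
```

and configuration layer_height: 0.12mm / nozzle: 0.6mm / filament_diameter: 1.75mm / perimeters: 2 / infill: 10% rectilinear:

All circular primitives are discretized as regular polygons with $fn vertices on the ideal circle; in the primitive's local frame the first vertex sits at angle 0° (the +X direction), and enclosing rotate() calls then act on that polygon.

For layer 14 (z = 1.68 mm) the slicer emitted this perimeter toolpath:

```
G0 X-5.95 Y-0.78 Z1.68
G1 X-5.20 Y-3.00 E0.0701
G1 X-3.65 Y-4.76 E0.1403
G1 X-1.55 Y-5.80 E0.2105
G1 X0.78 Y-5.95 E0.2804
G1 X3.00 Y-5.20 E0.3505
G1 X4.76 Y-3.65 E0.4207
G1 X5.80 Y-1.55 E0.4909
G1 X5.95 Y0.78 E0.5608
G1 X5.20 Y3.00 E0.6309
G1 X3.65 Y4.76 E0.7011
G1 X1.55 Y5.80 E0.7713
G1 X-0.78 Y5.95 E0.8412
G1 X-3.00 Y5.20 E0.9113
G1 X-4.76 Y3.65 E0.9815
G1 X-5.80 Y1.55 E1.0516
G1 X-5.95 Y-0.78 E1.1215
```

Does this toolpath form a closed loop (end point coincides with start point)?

Start point (G0): (-5.95, -0.78). End point (last G1): the path returns to the start — closed.

yes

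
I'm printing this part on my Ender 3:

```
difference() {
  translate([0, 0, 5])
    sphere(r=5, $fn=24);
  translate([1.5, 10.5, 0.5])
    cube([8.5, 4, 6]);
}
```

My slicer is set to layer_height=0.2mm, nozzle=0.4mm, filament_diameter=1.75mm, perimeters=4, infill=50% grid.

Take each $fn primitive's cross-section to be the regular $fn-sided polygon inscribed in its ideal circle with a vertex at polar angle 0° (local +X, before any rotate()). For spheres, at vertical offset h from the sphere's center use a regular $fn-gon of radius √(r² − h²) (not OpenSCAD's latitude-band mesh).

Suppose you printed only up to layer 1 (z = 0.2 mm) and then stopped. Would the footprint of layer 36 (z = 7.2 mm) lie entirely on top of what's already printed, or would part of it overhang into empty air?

part overhangs

Compare the two slices. At z = 0.2: the r=5 sphere slices to a regular 24-gon of circumradius 1.400 (√(r²−h²) with h=4.8 from center) (area = (24/2)·1.400²·sin(360°/24) = 6.09 mm²); the cube at (1.5, 10.5) does not reach this height (z outside [0.5, 6.5]); Taking the first minus the rest: none of the subtracted shapes is present at this height, so the r=5 sphere is unchanged — area = 6.09 mm². At z = 7.2: the sphere: section is a regular 24-gon, circumradius = √(r²−h²) = √(5²−2.2²) = 4.490 (area = (24/2)·4.490²·sin(360°/24) = 62.61 mm²); the cube at (1.5, 10.5) is absent (z outside [0.5, 6.5]); Taking the first minus the rest: none of the subtracted shapes is present at this height, so the r=5 sphere is unchanged — area = 62.61 mm². Checking containment: at z = 7.2 the cross-section extends beyond the z = 0.2 cross-section by about 56.53 mm².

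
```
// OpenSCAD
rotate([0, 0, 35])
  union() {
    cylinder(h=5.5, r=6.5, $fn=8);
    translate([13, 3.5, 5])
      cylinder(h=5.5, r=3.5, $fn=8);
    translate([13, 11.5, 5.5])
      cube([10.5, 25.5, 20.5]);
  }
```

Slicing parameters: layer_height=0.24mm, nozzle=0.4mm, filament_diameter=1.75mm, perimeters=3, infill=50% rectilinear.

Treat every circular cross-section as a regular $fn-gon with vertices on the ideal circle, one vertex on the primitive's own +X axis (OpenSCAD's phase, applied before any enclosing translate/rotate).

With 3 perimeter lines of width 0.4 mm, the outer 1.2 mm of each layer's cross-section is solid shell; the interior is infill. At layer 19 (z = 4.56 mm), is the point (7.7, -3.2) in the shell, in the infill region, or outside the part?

At z = 4.56 mm: the cylinder: section is a regular 8-gon, circumradius r=6.5; the cylinder at (13, 3.5) is not intersected at this z (z outside [5, 10.5]); the cube at (13, 11.5) is absent (z outside [5.5, 26]); Combining (union): only the r=6.5 cylinder is present, so the union is just that shape — 1 connected region; (rotated 35° about Z; rotation is an isometry so areas/perimeters/island counts are preserved). Overall, the cross-section is a single solid region. Undo the 35° rotation: the query point maps to (4.472, -7.038) in the un-rotated model frame. The nearest boundary edge runs (-0.00, -6.50)→(4.60, -4.60); distance from the point to it = 2.21 mm. The point is not inside any of the regions above, so it lies outside the cross-section (2.21 mm from the nearest boundary).

outside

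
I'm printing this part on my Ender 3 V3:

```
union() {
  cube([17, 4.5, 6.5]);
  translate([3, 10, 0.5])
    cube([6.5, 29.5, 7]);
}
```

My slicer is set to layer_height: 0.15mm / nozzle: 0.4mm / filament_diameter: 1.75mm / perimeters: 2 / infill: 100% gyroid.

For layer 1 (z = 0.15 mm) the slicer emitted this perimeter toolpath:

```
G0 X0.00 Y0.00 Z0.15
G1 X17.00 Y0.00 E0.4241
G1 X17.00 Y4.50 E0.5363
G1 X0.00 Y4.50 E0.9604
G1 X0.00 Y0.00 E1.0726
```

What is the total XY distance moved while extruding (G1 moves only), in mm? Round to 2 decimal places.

43.00 mm

Sum the Euclidean lengths of each G1 segment: total = 43.00 mm.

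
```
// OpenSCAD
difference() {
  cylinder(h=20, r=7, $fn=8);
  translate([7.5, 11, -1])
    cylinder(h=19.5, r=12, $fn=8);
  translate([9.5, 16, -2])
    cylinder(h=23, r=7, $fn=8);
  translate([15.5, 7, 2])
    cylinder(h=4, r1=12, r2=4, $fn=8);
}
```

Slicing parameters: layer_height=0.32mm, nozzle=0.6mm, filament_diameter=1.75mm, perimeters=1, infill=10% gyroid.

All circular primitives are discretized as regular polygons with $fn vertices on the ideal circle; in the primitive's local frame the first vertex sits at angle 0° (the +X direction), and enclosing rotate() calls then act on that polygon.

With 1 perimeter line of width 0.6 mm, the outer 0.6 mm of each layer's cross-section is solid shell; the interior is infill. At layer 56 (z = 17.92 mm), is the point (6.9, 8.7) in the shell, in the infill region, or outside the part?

At z = 17.92 mm: the cylinder: section is a regular 8-gon, circumradius r=7; the cylinder at (7.5, 11): section is a regular 8-gon, circumradius r=12; the r=7 cylinder at (9.5, 16) contributes a regular 8-gon of circumradius 7; the cone at (15.5, 7) does not reach this height (z outside [2, 6]); Subtracting the remaining from the first: starting from the r=7 cylinder, the r=12 cylinder at (7.5, 11) partially overlaps it — only the 37.30 mm² overlap (of its 407.29 mm²) is removed, clipping the outline; the r=7 cylinder at (9.5, 16) misses the remaining region (no effect) — 1 connected region. Overall, the cross-section is a single solid region. The nearest boundary edge runs (-0.99, 2.51)→(6.72, -0.68); distance from the point to it = 8.73 mm. The point is not inside any of the regions above, so it lies outside the cross-section (8.73 mm from the nearest boundary).

outside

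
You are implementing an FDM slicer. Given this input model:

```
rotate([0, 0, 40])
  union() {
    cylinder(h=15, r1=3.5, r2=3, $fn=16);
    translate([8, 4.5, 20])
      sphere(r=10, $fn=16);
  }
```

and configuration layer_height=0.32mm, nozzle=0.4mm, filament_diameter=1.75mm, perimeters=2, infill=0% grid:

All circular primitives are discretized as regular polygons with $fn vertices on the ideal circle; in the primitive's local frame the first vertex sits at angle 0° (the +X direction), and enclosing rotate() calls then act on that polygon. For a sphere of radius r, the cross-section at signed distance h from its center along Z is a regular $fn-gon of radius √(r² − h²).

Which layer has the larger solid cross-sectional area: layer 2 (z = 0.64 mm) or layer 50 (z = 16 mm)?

layer 50 (z = 16 mm)

Layer 2 (z = 0.64): the cone contributes a regular 16-gon of circumradius 3.479 (interpolated between r1=3.5 and r2=3 at t=0.043) (area = (16/2)·3.479²·sin(360°/16) = 37.05 mm²); the sphere at (8, 4.5) is absent (|z−center|=19.360 > r=10); Combining (union): only the cone is present, so the union is just that shape — area = 37.05 mm²; (rotated 40° about Z; rotation is an isometry so areas/perimeters/island counts are preserved). So its area = 37.05 mm². Layer 50 (z = 16): the cone is not intersected at this z (z outside [0, 15]); the sphere at (8, 4.5): section is a regular 16-gon, circumradius = √(r²−h²) = √(10²−4²) = 9.165 (area = (16/2)·9.165²·sin(360°/16) = 257.16 mm²); Taking the union: only the r=10 sphere at (8, 4.5) is present, so the union is just that shape — area = 257.16 mm²; (rotated 40° about Z; rotation is an isometry so areas/perimeters/island counts are preserved). So its area = 257.16 mm². Layer 50 is larger (257.16 vs 37.05 mm²).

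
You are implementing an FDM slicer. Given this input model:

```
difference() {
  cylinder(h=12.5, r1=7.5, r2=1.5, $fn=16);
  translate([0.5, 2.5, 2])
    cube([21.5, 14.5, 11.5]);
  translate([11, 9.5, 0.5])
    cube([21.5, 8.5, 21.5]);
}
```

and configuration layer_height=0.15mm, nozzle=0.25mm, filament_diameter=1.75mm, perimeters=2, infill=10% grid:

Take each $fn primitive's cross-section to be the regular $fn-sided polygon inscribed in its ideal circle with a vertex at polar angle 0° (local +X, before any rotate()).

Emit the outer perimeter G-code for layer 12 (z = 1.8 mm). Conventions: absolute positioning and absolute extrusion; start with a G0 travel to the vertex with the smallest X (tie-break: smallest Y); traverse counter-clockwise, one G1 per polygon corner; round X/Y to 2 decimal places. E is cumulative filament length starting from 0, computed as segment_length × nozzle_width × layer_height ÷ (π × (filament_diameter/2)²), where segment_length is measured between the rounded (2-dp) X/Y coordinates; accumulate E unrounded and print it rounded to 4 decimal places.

At z = 1.8 mm: the cone (r1=7.5→r2=1.5) has section circumradius 6.636 here — a regular 16-gon; the cube at (0.5, 2.5) does not reach this height (z outside [2, 13.5]); the cube at (11, 9.5) (footprint 21.5×8.5) is included at this height; After the difference (first − rest): starting from the cone, the 21.5×8.5 cube at (11, 9.5) misses the remaining region (no effect) — 1 connected region. The outline is a single polygon with 16 vertices. Extrusion per mm of travel: 0.25 × 0.15 / (π × 0.875²) = 0.015591. Accumulating E over each segment gives final E = 0.6459.

G0 X-6.64 Y0.00 Z1.80
G1 X-6.13 Y-2.54 E0.0404
G1 X-4.69 Y-4.69 E0.0807
G1 X-2.54 Y-6.13 E0.1211
G1 X0.00 Y-6.64 E0.1615
G1 X2.54 Y-6.13 E0.2019
G1 X4.69 Y-4.69 E0.2422
G1 X6.13 Y-2.54 E0.2825
G1 X6.64 Y0.00 E0.3229
G1 X6.13 Y2.54 E0.3633
G1 X4.69 Y4.69 E0.4037
G1 X2.54 Y6.13 E0.4440
G1 X0.00 Y6.64 E0.4844
G1 X-2.54 Y6.13 E0.5248
G1 X-4.69 Y4.69 E0.5651
G1 X-6.13 Y2.54 E0.6055
G1 X-6.64 Y0.00 E0.6459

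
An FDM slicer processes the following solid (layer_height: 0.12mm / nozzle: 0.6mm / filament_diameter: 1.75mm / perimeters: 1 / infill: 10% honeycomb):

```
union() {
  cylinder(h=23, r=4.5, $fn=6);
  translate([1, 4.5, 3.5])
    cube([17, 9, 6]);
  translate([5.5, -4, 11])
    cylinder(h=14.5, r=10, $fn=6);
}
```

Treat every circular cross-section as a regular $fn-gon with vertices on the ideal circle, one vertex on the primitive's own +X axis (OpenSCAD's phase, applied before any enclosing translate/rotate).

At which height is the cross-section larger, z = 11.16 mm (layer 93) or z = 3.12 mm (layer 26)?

Layer 93 (z = 11.16): the r=4.5 cylinder contributes a regular 6-gon of circumradius 4.5 (area = (6/2)·4.500²·sin(360°/6) = 52.61 mm²); the cube at (1, 4.5) is not intersected at this z (z outside [3.5, 9.5]); the cylinder at (5.5, -4): section is a regular 6-gon, circumradius r=10 (area = (6/2)·10.000²·sin(360°/6) = 259.81 mm²); Merging all regions: the regions partially overlap — summed areas 312.42 mm² minus the doubly-counted overlap 41.30 mm² gives 271.12 mm² — area = 271.12 mm². So its area = 271.12 mm². Layer 26 (z = 3.12): the r=4.5 cylinder gives a regular 6-gon of circumradius 4.5 (constant along its height) (area = (6/2)·4.500²·sin(360°/6) = 52.61 mm²); the cube at (1, 4.5) does not reach this height (z outside [3.5, 9.5]); the cylinder at (5.5, -4) is not intersected at this z (z outside [11, 25.5]); Merging all regions: only the r=4.5 cylinder is present, so the union is just that shape — area = 52.61 mm². So its area = 52.61 mm². Layer 93 is larger (271.12 vs 52.61 mm²).

layer 93 (z = 11.16 mm)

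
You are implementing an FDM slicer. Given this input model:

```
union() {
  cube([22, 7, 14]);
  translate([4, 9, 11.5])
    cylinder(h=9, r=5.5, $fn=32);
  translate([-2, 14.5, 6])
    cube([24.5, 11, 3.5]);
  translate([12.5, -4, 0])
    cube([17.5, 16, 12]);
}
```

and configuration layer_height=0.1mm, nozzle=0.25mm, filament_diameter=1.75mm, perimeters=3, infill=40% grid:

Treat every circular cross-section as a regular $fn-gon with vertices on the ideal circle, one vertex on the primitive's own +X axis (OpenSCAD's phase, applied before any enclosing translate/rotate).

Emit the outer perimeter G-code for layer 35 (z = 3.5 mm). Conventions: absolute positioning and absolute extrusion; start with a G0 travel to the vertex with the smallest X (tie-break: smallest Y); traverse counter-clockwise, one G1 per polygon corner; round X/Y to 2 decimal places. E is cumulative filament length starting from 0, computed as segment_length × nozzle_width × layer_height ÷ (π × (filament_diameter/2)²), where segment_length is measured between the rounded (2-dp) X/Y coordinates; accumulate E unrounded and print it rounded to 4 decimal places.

At z = 3.5 mm: the 22×7 cube contributes its full rectangle; the cylinder at (4, 9) is absent (z outside [11.5, 20.5]); the cube at (-2, 14.5) is not intersected at this z (z outside [6, 9.5]); the cube at (12.5, -4) (footprint 17.5×16) is included at this height; Merging all regions: the regions partially overlap (shared area 66.50 mm²), so overlapping operands fuse into one piece — 1 connected region. The outline is a single polygon with 8 vertices. Extrusion per mm of travel: 0.25 × 0.1 / (π × 0.875²) = 0.010394. Accumulating E over each segment gives final E = 0.9562.

G0 X0.00 Y0.00 Z3.50
G1 X12.50 Y0.00 E0.1299
G1 X12.50 Y-4.00 E0.1715
G1 X30.00 Y-4.00 E0.3534
G1 X30.00 Y12.00 E0.5197
G1 X12.50 Y12.00 E0.7016
G1 X12.50 Y7.00 E0.7535
G1 X0.00 Y7.00 E0.8835
G1 X0.00 Y0.00 E0.9562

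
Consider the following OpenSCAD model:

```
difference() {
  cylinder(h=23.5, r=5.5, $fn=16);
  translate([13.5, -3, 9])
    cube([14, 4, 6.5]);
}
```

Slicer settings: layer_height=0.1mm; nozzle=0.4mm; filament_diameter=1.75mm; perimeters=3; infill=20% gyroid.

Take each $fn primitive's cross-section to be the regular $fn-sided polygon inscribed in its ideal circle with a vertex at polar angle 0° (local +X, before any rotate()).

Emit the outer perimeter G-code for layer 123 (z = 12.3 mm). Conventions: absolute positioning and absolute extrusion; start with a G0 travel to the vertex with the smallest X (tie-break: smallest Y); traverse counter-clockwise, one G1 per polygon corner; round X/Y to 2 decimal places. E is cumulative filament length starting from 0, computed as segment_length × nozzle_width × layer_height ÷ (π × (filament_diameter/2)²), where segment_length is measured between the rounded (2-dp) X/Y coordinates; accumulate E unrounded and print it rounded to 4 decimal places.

G0 X-5.50 Y0.00 Z12.30
G1 X-5.08 Y-2.10 E0.0356
G1 X-3.89 Y-3.89 E0.0714
G1 X-2.10 Y-5.08 E0.1071
G1 X0.00 Y-5.50 E0.1427
G1 X2.10 Y-5.08 E0.1783
G1 X3.89 Y-3.89 E0.2141
G1 X5.08 Y-2.10 E0.2498
G1 X5.50 Y0.00 E0.2854
G1 X5.08 Y2.10 E0.3211
G1 X3.89 Y3.89 E0.3568
G1 X2.10 Y5.08 E0.3925
G1 X0.00 Y5.50 E0.4282
G1 X-2.10 Y5.08 E0.4638
G1 X-3.89 Y3.89 E0.4995
G1 X-5.08 Y2.10 E0.5353
G1 X-5.50 Y0.00 E0.5709

At z = 12.3 mm: the r=5.5 cylinder gives a regular 16-gon of circumradius 5.5 (constant along its height); the cube at (13.5, -3) (footprint 14×4) is included at this height; After the difference (first − rest): starting from the r=5.5 cylinder, the 14×4 cube at (13.5, -3) misses the remaining region (no effect) — 1 connected region. The outline is a single polygon with 16 vertices. Extrusion per mm of travel: 0.4 × 0.1 / (π × 0.875²) = 0.016630. Accumulating E over each segment gives final E = 0.5709.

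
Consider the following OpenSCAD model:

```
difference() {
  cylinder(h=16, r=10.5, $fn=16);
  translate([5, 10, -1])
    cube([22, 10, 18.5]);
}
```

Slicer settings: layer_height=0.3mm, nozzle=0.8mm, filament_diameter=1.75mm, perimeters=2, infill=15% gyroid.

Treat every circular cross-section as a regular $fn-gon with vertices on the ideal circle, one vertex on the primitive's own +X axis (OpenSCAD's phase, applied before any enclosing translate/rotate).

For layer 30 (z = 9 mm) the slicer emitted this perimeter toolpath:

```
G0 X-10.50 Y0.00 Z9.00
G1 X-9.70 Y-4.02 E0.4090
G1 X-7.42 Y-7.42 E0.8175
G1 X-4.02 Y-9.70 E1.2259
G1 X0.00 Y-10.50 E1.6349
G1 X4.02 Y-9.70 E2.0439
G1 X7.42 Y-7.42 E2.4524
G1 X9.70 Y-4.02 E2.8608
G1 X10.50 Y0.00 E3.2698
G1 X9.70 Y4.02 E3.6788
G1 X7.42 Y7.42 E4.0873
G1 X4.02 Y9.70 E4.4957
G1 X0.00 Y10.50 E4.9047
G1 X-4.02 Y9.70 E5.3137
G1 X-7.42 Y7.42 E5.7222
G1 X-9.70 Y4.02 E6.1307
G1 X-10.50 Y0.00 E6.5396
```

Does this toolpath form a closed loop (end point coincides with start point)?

Start point (G0): (-10.50, 0.00). End point (last G1): the path returns to the start — closed.

yes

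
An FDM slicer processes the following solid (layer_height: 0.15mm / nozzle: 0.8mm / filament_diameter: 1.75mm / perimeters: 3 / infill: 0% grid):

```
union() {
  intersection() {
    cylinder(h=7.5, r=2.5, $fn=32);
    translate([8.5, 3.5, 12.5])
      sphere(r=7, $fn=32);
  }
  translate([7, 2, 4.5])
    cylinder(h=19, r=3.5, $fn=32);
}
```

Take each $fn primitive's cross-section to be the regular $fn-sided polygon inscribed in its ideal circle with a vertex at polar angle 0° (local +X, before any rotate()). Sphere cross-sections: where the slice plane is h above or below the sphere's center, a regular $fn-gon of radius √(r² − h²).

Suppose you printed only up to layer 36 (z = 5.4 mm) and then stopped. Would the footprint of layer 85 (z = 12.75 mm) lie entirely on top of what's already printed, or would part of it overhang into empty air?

entirely on top

Compare the two slices. At z = 5.4: the cylinder: section is a regular 32-gon, circumradius r=2.5 (area = (32/2)·2.500²·sin(360°/32) = 19.51 mm²); the sphere at (8.5, 3.5) is not intersected at this z (|z−center|=7.100 > r=7); Taking the intersection: at least one operand is absent at this height, so nothing remains; the cylinder at (7, 2): section is a regular 32-gon, circumradius r=3.5 (area = (32/2)·3.500²·sin(360°/32) = 38.24 mm²); Taking the union: only the r=3.5 cylinder at (7, 2) is present, so the union is just that shape — area = 38.24 mm². At z = 12.75: the cylinder does not reach this height (z outside [0, 7.5]); the r=7 sphere at (8.5, 3.5) contributes a regular 32-gon of circumradius √(7²−0.25²) = 6.996 (area = (32/2)·6.996²·sin(360°/32) = 152.76 mm²); Keeping only the common overlap: at least one operand is absent at this height, so nothing remains; the r=3.5 cylinder at (7, 2) gives a regular 32-gon of circumradius 3.5 (constant along its height) (area = (32/2)·3.500²·sin(360°/32) = 38.24 mm²); Taking the union: only the r=3.5 cylinder at (7, 2) is present, so the union is just that shape — area = 38.24 mm². Checking containment: the cross-section at z = 12.75 is a subset of the cross-section at z = 5.4.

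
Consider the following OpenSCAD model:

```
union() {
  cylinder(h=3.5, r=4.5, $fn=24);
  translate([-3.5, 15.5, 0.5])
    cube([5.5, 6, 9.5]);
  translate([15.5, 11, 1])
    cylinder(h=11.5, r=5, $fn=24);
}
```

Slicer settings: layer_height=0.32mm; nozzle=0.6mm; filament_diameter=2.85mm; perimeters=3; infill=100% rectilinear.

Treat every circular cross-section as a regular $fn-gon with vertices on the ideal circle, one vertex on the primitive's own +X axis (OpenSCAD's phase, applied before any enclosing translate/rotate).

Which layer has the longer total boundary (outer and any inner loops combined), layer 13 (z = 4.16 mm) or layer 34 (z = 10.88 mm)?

layer 13 (z = 4.16 mm)

Layer 13 (z = 4.16): the cylinder is not intersected at this z (z outside [0, 3.5]); the cube at (-3.5, 15.5) is present — its section is the full 5.5×6 rectangle (perimeter 23.00 mm); the r=5 cylinder at (15.5, 11) contributes a regular 24-gon of circumradius 5 (perimeter = 2·24·5.000·sin(180°/24) = 31.33 mm); Taking the union: the 2 present regions are separate (no shared area or edge), so areas and boundary lengths simply add and each stays a separate island — boundary = 54.33 mm. So its perimeter = 54.33 mm. Layer 34 (z = 10.88): the cylinder does not reach this height (z outside [0, 3.5]); the cube at (-3.5, 15.5) does not reach this height (z outside [0.5, 10]); the r=5 cylinder at (15.5, 11) gives a regular 24-gon of circumradius 5 (constant along its height) (perimeter = 2·24·5.000·sin(180°/24) = 31.33 mm); Merging all regions: only the r=5 cylinder at (15.5, 11) is present, so the union is just that shape — boundary = 31.33 mm. So its perimeter = 31.33 mm. Layer 13 is larger (54.33 vs 31.33 mm).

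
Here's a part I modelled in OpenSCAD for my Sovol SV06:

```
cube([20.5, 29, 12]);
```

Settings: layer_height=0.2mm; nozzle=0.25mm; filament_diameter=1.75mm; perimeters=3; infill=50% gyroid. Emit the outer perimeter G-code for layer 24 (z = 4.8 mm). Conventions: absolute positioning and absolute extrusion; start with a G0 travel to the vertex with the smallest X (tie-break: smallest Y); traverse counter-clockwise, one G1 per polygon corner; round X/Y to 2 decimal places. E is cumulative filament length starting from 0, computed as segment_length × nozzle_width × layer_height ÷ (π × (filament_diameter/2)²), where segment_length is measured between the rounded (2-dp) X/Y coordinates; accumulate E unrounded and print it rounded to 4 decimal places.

G0 X0.00 Y0.00 Z4.80
G1 X20.50 Y0.00 E0.4261
G1 X20.50 Y29.00 E1.0290
G1 X0.00 Y29.00 E1.4551
G1 X0.00 Y0.00 E2.0580

At z = 4.8 mm: the cube (footprint 20.5×29) is included at this height. The outline is a single polygon with 4 vertices. Extrusion per mm of travel: 0.25 × 0.2 / (π × 0.875²) = 0.020788. Accumulating E over each segment gives final E = 2.0580.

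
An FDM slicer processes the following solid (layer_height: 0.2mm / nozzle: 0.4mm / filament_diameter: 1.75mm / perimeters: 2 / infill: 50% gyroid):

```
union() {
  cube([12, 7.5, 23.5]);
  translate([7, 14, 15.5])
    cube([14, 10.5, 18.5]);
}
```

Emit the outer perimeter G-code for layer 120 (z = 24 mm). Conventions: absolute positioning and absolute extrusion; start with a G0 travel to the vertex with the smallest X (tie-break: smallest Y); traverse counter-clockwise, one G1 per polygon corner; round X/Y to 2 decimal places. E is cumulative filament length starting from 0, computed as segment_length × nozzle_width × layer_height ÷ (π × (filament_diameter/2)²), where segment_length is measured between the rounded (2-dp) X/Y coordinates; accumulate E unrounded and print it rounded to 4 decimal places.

G0 X7.00 Y14.00 Z24.00
G1 X21.00 Y14.00 E0.4656
G1 X21.00 Y24.50 E0.8149
G1 X7.00 Y24.50 E1.2805
G1 X7.00 Y14.00 E1.6297

At z = 24 mm: the cube does not reach this height (z outside [0, 23.5]); the cube at (7, 14) (footprint 14×10.5) is included at this height; Merging all regions: only the 14×10.5 cube at (7, 14) is present, so the union is just that shape — 1 connected region. The outline is a single polygon with 4 vertices. Extrusion per mm of travel: 0.4 × 0.2 / (π × 0.875²) = 0.033260. Accumulating E over each segment gives final E = 1.6297.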